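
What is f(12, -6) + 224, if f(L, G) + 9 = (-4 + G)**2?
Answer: 315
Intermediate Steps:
f(L, G) = -9 + (-4 + G)**2
f(12, -6) + 224 = (-9 + (-4 - 6)**2) + 224 = (-9 + (-10)**2) + 224 = (-9 + 100) + 224 = 91 + 224 = 315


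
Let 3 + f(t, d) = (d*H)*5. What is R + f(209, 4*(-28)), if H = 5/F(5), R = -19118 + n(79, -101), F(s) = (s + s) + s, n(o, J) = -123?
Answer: -58292/3 ≈ -19431.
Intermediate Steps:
F(s) = 3*s (F(s) = 2*s + s = 3*s)
R = -19241 (R = -19118 - 123 = -19241)
H = ⅓ (H = 5/((3*5)) = 5/15 = 5*(1/15) = ⅓ ≈ 0.33333)
f(t, d) = -3 + 5*d/3 (f(t, d) = -3 + (d*(⅓))*5 = -3 + (d/3)*5 = -3 + 5*d/3)
R + f(209, 4*(-28)) = -19241 + (-3 + 5*(4*(-28))/3) = -19241 + (-3 + (5/3)*(-112)) = -19241 + (-3 - 560/3) = -19241 - 569/3 = -58292/3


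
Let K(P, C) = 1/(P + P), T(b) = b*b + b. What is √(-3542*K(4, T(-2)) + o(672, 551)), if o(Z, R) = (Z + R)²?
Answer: √5981145/2 ≈ 1222.8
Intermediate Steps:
T(b) = b + b² (T(b) = b² + b = b + b²)
K(P, C) = 1/(2*P)
o(Z, R) = (R + Z)²
√(-3542*K(4, T(-2)) + o(672, 551)) = √(-1771/4 + (551 + 672)²) = √(-1771/4 + 1223²) = √(-3542*⅛ + 1495729) = √(-1771/4 + 1495729) = √(5981145/4) = √5981145/2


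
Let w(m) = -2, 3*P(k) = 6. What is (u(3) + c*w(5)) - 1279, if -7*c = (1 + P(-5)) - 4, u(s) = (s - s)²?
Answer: -8955/7 ≈ -1279.3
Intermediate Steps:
P(k) = 2 (P(k) = (⅓)*6 = 2)
u(s) = 0 (u(s) = 0² = 0)
c = ⅐ (c = -((1 + 2) - 4)/7 = -(3 - 4)/7 = -⅐*(-1) = ⅐ ≈ 0.14286)
(u(3) + c*w(5)) - 1279 = (0 + (⅐)*(-2)) - 1279 = (0 - 2/7) - 1279 = -2/7 - 1279 = -8955/7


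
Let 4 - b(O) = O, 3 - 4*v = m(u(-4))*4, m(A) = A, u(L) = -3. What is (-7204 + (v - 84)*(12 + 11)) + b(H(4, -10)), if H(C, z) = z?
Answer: -36143/4 ≈ -9035.8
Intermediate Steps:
v = 15/4 (v = ¾ - (-3)*4/4 = ¾ - ¼*(-12) = ¾ + 3 = 15/4 ≈ 3.7500)
b(O) = 4 - O
(-7204 + (v - 84)*(12 + 11)) + b(H(4, -10)) = (-7204 + (15/4 - 84)*(12 + 11)) + (4 - 1*(-10)) = (-7204 - 321/4*23) + (4 + 10) = (-7204 - 7383/4) + 14 = -36199/4 + 14 = -36143/4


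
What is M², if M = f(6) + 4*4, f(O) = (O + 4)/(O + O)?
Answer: 10201/36 ≈ 283.36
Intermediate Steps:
f(O) = (4 + O)/(2*O) (f(O) = (4 + O)/((2*O)) = (4 + O)*(1/(2*O)) = (4 + O)/(2*O))
M = 101/6 (M = (½)*(4 + 6)/6 + 4*4 = (½)*(⅙)*10 + 16 = ⅚ + 16 = 101/6 ≈ 16.833)
M² = (101/6)² = 10201/36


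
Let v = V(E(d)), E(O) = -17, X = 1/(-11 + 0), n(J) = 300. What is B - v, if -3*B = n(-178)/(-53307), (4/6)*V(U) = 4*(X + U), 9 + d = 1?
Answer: 60131396/586377 ≈ 102.55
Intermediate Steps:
X = -1/11 (X = 1/(-11) = -1/11 ≈ -0.090909)
d = -8 (d = -9 + 1 = -8)
V(U) = -6/11 + 6*U (V(U) = 3*(4*(-1/11 + U))/2 = 3*(-4/11 + 4*U)/2 = -6/11 + 6*U)
v = -1128/11 (v = -6/11 + 6*(-17) = -6/11 - 102 = -1128/11 ≈ -102.55)
B = 100/53307 (B = -100/(-53307) = -100*(-1)/53307 = -⅓*(-100/17769) = 100/53307 ≈ 0.0018759)
B - v = 100/53307 - 1*(-1128/11) = 100/53307 + 1128/11 = 60131396/586377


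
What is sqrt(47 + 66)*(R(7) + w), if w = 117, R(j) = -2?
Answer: 115*sqrt(113) ≈ 1222.5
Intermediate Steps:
sqrt(47 + 66)*(R(7) + w) = sqrt(47 + 66)*(-2 + 117) = sqrt(113)*115 = 115*sqrt(113)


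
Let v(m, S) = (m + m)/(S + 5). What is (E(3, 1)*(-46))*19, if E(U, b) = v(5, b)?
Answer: -4370/3 ≈ -1456.7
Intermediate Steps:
v(m, S) = 2*m/(5 + S) (v(m, S) = (2*m)/(5 + S) = 2*m/(5 + S))
E(U, b) = 10/(5 + b) (E(U, b) = 2*5/(5 + b) = 10/(5 + b))
(E(3, 1)*(-46))*19 = ((10/(5 + 1))*(-46))*19 = ((10/6)*(-46))*19 = ((10*(1/6))*(-46))*19 = ((5/3)*(-46))*19 = -230/3*19 = -4370/3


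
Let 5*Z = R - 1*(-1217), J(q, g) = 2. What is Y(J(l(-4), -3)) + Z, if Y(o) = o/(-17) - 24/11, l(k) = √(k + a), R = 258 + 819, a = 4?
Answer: 426828/935 ≈ 456.50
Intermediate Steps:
R = 1077
l(k) = √(4 + k) (l(k) = √(k + 4) = √(4 + k))
Z = 2294/5 (Z = (1077 - 1*(-1217))/5 = (1077 + 1217)/5 = (⅕)*2294 = 2294/5 ≈ 458.80)
Y(o) = -24/11 - o/17 (Y(o) = o*(-1/17) - 24*1/11 = -o/17 - 24/11 = -24/11 - o/17)
Y(J(l(-4), -3)) + Z = (-24/11 - 1/17*2) + 2294/5 = (-24/11 - 2/17) + 2294/5 = -430/187 + 2294/5 = 426828/935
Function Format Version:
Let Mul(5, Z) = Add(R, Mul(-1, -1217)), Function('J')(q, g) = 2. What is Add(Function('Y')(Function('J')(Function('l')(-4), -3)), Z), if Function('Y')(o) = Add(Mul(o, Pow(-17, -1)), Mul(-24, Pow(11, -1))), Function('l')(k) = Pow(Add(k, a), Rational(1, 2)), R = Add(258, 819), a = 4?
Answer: Rational(426828, 935) ≈ 456.50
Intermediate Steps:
R = 1077
Function('l')(k) = Pow(Add(4, k), Rational(1, 2)) (Function('l')(k) = Pow(Add(k, 4), Rational(1, 2)) = Pow(Add(4, k), Rational(1, 2)))
Z = Rational(2294, 5) (Z = Mul(Rational(1, 5), Add(1077, Mul(-1, -1217))) = Mul(Rational(1, 5), Add(1077, 1217)) = Mul(Rational(1, 5), 2294) = Rational(2294, 5) ≈ 458.80)
Function('Y')(o) = Add(Rational(-24, 11), Mul(Rational(-1, 17), o)) (Function('Y')(o) = Add(Mul(o, Rational(-1, 17)), Mul(-24, Rational(1, 11))) = Add(Mul(Rational(-1, 17), o), Rational(-24, 11)) = Add(Rational(-24, 11), Mul(Rational(-1, 17), o)))
Add(Function('Y')(Function('J')(Function('l')(-4), -3)), Z) = Add(Add(Rational(-24, 11), Mul(Rational(-1, 17), 2)), Rational(2294, 5)) = Add(Add(Rational(-24, 11), Rational(-2, 17)), Rational(2294, 5)) = Add(Rational(-430, 187), Rational(2294, 5)) = Rational(426828, 935)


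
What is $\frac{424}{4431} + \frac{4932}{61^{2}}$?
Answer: $\frac{23431396}{16487751} \approx 1.4211$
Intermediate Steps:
$\frac{424}{4431} + \frac{4932}{61^{2}} = 424 \cdot \frac{1}{4431} + \frac{4932}{3721} = \frac{424}{4431} + 4932 \cdot \frac{1}{3721} = \frac{424}{4431} + \frac{4932}{3721} = \frac{23431396}{16487751}$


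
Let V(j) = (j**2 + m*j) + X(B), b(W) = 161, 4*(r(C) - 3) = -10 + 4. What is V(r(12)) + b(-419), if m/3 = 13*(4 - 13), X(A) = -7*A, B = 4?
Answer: -1565/4 ≈ -391.25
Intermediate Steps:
m = -351 (m = 3*(13*(4 - 13)) = 3*(13*(-9)) = 3*(-117) = -351)
r(C) = 3/2 (r(C) = 3 + (-10 + 4)/4 = 3 + (1/4)*(-6) = 3 - 3/2 = 3/2)
V(j) = -28 + j**2 - 351*j (V(j) = (j**2 - 351*j) - 7*4 = (j**2 - 351*j) - 28 = -28 + j**2 - 351*j)
V(r(12)) + b(-419) = (-28 + (3/2)**2 - 351*3/2) + 161 = (-28 + 9/4 - 1053/2) + 161 = -2209/4 + 161 = -1565/4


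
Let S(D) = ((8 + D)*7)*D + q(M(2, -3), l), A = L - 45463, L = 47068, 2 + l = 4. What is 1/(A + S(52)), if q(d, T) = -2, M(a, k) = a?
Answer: 1/23443 ≈ 4.2657e-5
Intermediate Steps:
l = 2 (l = -2 + 4 = 2)
A = 1605 (A = 47068 - 45463 = 1605)
S(D) = -2 + D*(56 + 7*D) (S(D) = ((8 + D)*7)*D - 2 = (56 + 7*D)*D - 2 = D*(56 + 7*D) - 2 = -2 + D*(56 + 7*D))
1/(A + S(52)) = 1/(1605 + (-2 + 7*52² + 56*52)) = 1/(1605 + (-2 + 7*2704 + 2912)) = 1/(1605 + (-2 + 18928 + 2912)) = 1/(1605 + 21838) = 1/23443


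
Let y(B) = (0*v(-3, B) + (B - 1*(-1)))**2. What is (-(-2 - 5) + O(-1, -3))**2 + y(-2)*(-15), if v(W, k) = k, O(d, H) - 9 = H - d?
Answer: 181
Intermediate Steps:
O(d, H) = 9 + H - d (O(d, H) = 9 + (H - d) = 9 + H - d)
y(B) = (1 + B)**2 (y(B) = (0*B + (B - 1*(-1)))**2 = (0 + (B + 1))**2 = (0 + (1 + B))**2 = (1 + B)**2)
(-(-2 - 5) + O(-1, -3))**2 + y(-2)*(-15) = (-(-2 - 5) + (9 - 3 - 1*(-1)))**2 + (1 - 2)**2*(-15) = (-1*(-7) + (9 - 3 + 1))**2 + (-1)**2*(-15) = (7 + 7)**2 + 1*(-15) = 14**2 - 15 = 196 - 15 = 181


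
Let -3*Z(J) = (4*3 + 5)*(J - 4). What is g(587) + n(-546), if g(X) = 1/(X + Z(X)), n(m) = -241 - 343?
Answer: -4759603/8150 ≈ -584.00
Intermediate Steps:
n(m) = -584
Z(J) = 68/3 - 17*J/3 (Z(J) = -(4*3 + 5)*(J - 4)/3 = -(12 + 5)*(-4 + J)/3 = -17*(-4 + J)/3 = -(-68 + 17*J)/3 = 68/3 - 17*J/3)
g(X) = 1/(68/3 - 14*X/3) (g(X) = 1/(X + (68/3 - 17*X/3)) = 1/(68/3 - 14*X/3))
g(587) + n(-546) = -3/(-68 + 14*587) - 584 = -3/(-68 + 8218) - 584 = -3/8150 - 584 = -4759603/8150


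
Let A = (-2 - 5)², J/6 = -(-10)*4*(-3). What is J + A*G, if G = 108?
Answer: 4572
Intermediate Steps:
J = -720 (J = 6*(-(-10)*4*(-3)) = 6*(-2*(-20)*(-3)) = 6*(40*(-3)) = 6*(-120) = -720)
A = 49 (A = (-7)² = 49)
J + A*G = -720 + 49*108 = -720 + 5292 = 4572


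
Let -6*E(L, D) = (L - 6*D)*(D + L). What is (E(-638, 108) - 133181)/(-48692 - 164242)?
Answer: 740333/638802 ≈ 1.1589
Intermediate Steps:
E(L, D) = -(D + L)*(L - 6*D)/6 (E(L, D) = -(L - 6*D)*(D + L)/6 = -(D + L)*(L - 6*D)/6)
(E(-638, 108) - 133181)/(-48692 - 164242) = ((108² - ⅙*(-638)² + (⅚)*108*(-638)) - 133181)/(-48692 - 164242) = ((11664 - ⅙*407044 - 57420) - 133181)/(-212934) = ((11664 - 203522/3 - 57420) - 133181)*(-1/212934) = (-340790/3 - 133181)*(-1/212934) = -740333/3*(-1/212934) = 740333/638802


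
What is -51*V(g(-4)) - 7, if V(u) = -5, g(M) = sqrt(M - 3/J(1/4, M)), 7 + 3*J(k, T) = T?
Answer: 248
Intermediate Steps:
J(k, T) = -7/3 + T/3
g(M) = sqrt(M - 3/(-7/3 + M/3))
-51*V(g(-4)) - 7 = -51*(-5) - 7 = 255 - 7 = 248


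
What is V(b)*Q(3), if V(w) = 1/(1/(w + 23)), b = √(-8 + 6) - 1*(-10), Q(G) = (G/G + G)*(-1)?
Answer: -132 - 4*I*√2 ≈ -132.0 - 5.6569*I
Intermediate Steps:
Q(G) = -1 - G (Q(G) = (1 + G)*(-1) = -1 - G)
b = 10 + I*√2 (b = √(-2) + 10 = I*√2 + 10 = 10 + I*√2 ≈ 10.0 + 1.4142*I)
V(w) = 23 + w (V(w) = 1/(1/(23 + w)) = 23 + w)
V(b)*Q(3) = (23 + (10 + I*√2))*(-1 - 1*3) = (33 + I*√2)*(-1 - 3) = (33 + I*√2)*(-4) = -132 - 4*I*√2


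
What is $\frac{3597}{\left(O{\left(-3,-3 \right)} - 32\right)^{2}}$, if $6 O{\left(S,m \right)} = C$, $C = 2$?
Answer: $\frac{32373}{9025} \approx 3.587$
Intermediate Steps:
$O{\left(S,m \right)} = \frac{1}{3}$ ($O{\left(S,m \right)} = \frac{1}{6} \cdot 2 = \frac{1}{3}$)
$\frac{3597}{\left(O{\left(-3,-3 \right)} - 32\right)^{2}} = \frac{3597}{\left(\frac{1}{3} - 32\right)^{2}} = \frac{3597}{\left(- \frac{95}{3}\right)^{2}} = \frac{3597}{\frac{9025}{9}} = 3597 \cdot \frac{9}{9025} = \frac{32373}{9025}$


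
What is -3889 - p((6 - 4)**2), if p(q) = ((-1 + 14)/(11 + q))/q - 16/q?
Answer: -233113/60 ≈ -3885.2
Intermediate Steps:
p(q) = -16/q + 13/(q*(11 + q)) (p(q) = (13/(11 + q))/q - 16/q = 13/(q*(11 + q)) - 16/q = -16/q + 13/(q*(11 + q)))
-3889 - p((6 - 4)**2) = -3889 - (-163 - 16*(6 - 4)**2)/(((6 - 4)**2)*(11 + (6 - 4)**2)) = -3889 - (-163 - 16*2**2)/((2**2)*(11 + 2**2)) = -3889 - (-163 - 16*4)/(4*(11 + 4)) = -3889 - (-163 - 64)/(4*15) = -3889 - (-227)/(4*15) = -3889 - 1*(-227/60) = -3889 + 227/60 = -233113/60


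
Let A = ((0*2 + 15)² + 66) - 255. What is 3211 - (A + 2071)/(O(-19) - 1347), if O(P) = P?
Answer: 4388333/1366 ≈ 3212.5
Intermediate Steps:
A = 36 (A = ((0 + 15)² + 66) - 255 = (15² + 66) - 255 = (225 + 66) - 255 = 291 - 255 = 36)
3211 - (A + 2071)/(O(-19) - 1347) = 3211 - (36 + 2071)/(-19 - 1347) = 3211 - 2107/(-1366) = 3211 - 2107*(-1)/1366 = 3211 - 1*(-2107/1366) = 3211 + 2107/1366 = 4388333/1366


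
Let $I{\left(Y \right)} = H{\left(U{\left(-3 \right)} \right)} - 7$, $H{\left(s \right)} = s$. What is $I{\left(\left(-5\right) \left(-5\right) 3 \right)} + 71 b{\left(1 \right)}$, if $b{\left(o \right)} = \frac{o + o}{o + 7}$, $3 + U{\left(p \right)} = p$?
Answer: $\frac{19}{4} \approx 4.75$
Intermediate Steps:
$U{\left(p \right)} = -3 + p$
$b{\left(o \right)} = \frac{2 o}{7 + o}$
$I{\left(Y \right)} = -13$ ($I{\left(Y \right)} = \left(-3 - 3\right) - 7 = -6 - 7 = -13$)
$I{\left(\left(-5\right) \left(-5\right) 3 \right)} + 71 b{\left(1 \right)} = -13 + 71 \cdot 2 \cdot 1 \frac{1}{7 + 1} = -13 + 71 \cdot 2 \cdot 1 \cdot \frac{1}{8} = -13 + 71 \cdot \frac{1}{4} = -13 + \frac{71}{4} = \frac{19}{4}$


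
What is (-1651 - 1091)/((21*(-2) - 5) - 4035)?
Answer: 1371/2041 ≈ 0.67173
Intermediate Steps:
(-1651 - 1091)/((21*(-2) - 5) - 4035) = -2742/((-42 - 5) - 4035) = -2742/(-47 - 4035) = -2742/(-4082) = -2742*(-1/4082) = 1371/2041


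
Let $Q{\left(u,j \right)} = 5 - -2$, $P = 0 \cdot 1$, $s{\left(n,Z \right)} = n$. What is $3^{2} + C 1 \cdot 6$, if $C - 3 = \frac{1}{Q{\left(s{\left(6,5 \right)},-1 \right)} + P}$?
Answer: $\frac{195}{7} \approx 27.857$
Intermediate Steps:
$P = 0$
$Q{\left(u,j \right)} = 7$ ($Q{\left(u,j \right)} = 5 + 2 = 7$)
$C = \frac{22}{7}$ ($C = 3 + \frac{1}{7 + 0} = 3 + \frac{1}{7} = \frac{22}{7} \approx 3.1429$)
$3^{2} + C 1 \cdot 6 = 3^{2} + \frac{22 \cdot 1 \cdot 6}{7} = 9 + \frac{22}{7} \cdot 6 = 9 + \frac{132}{7} = \frac{195}{7}$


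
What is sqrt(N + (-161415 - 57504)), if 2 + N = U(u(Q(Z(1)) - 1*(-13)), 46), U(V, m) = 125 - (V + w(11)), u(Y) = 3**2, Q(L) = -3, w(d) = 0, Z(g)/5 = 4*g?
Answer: I*sqrt(218805) ≈ 467.77*I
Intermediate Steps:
Z(g) = 20*g (Z(g) = 5*(4*g) = 20*g)
u(Y) = 9
U(V, m) = 125 - V (U(V, m) = 125 - (V + 0) = 125 - V)
N = 114 (N = -2 + (125 - 1*9) = -2 + (125 - 9) = -2 + 116 = 114)
sqrt(N + (-161415 - 57504)) = sqrt(114 + (-161415 - 57504)) = sqrt(114 - 218919) = sqrt(-218805) = I*sqrt(218805)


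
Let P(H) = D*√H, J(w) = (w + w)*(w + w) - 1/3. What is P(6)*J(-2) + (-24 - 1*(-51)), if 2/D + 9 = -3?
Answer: 27 - 47*√6/18 ≈ 20.604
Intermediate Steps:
D = -⅙ (D = 2/(-9 - 3) = 2/(-12) = 2*(-1/12) = -⅙ ≈ -0.16667)
J(w) = -⅓ + 4*w² (J(w) = (2*w)*(2*w) - 1*⅓ = 4*w² - ⅓ = -⅓ + 4*w²)
P(H) = -√H/6
P(6)*J(-2) + (-24 - 1*(-51)) = (-√6/6)*(-⅓ + 4*(-2)²) + (-24 - 1*(-51)) = (-√6/6)*(-⅓ + 4*4) + (-24 + 51) = (-√6/6)*(-⅓ + 16) + 27 = -√6/6*(47/3) + 27 = -47*√6/18 + 27 = 27 - 47*√6/18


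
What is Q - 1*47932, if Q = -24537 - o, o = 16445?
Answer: -88914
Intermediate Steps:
Q = -40982 (Q = -24537 - 1*16445 = -24537 - 16445 = -40982)
Q - 1*47932 = -40982 - 1*47932 = -40982 - 47932 = -88914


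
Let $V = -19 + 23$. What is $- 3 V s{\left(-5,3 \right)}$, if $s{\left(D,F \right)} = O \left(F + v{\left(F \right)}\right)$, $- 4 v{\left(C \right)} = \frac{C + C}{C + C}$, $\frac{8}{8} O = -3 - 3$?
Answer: $198$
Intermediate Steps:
$V = 4$
$O = -6$ ($O = -3 - 3 = -6$)
$v{\left(C \right)} = - \frac{1}{4}$ ($v{\left(C \right)} = - \frac{\left(C + C\right) \frac{1}{C + C}}{4} = - \frac{2 C \frac{1}{2 C}}{4} = \left(- \frac{1}{4}\right) 1 = - \frac{1}{4}$)
$s{\left(D,F \right)} = \frac{3}{2} - 6 F$ ($s{\left(D,F \right)} = - 6 \left(F - \frac{1}{4}\right) = - 6 \left(- \frac{1}{4} + F\right) = \frac{3}{2} - 6 F$)
$- 3 V s{\left(-5,3 \right)} = \left(-3\right) 4 \left(\frac{3}{2} - 18\right) = - 12 \left(\frac{3}{2} - 18\right) = \left(-12\right) \left(- \frac{33}{2}\right) = 198$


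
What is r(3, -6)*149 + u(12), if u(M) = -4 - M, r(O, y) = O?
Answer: 431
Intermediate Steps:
r(3, -6)*149 + u(12) = 3*149 + (-4 - 1*12) = 447 + (-4 - 12) = 447 - 16 = 431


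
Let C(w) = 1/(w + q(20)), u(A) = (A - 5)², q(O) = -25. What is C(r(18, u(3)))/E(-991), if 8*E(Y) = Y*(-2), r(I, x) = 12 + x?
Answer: -4/8919 ≈ -0.00044848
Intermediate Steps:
u(A) = (-5 + A)²
E(Y) = -Y/4 (E(Y) = (Y*(-2))/8 = (-2*Y)/8 = -Y/4)
C(w) = 1/(-25 + w) (C(w) = 1/(w - 25) = 1/(-25 + w))
C(r(18, u(3)))/E(-991) = 1/((-25 + (12 + (-5 + 3)²))*((-¼*(-991)))) = 1/((-25 + (12 + (-2)²))*(991/4)) = (4/991)/(-25 + (12 + 4)) = (4/991)/(-25 + 16) = (4/991)/(-9) = -⅑*4/991 = -4/8919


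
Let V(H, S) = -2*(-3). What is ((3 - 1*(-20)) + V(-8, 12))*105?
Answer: 3045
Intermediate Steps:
V(H, S) = 6
((3 - 1*(-20)) + V(-8, 12))*105 = ((3 - 1*(-20)) + 6)*105 = ((3 + 20) + 6)*105 = (23 + 6)*105 = 29*105 = 3045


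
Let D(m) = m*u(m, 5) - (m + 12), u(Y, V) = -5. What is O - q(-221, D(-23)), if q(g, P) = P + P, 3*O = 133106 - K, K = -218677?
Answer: 117009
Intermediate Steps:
D(m) = -12 - 6*m (D(m) = m*(-5) - (m + 12) = -5*m - (12 + m) = -5*m + (-12 - m) = -12 - 6*m)
O = 117261 (O = (133106 - 1*(-218677))/3 = (133106 + 218677)/3 = (⅓)*351783 = 117261)
q(g, P) = 2*P
O - q(-221, D(-23)) = 117261 - 2*(-12 - 6*(-23)) = 117261 - 2*(-12 + 138) = 117261 - 2*126 = 117261 - 1*252 = 117261 - 252 = 117009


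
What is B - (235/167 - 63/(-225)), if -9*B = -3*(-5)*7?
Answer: -167257/12525 ≈ -13.354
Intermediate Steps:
B = -35/3 (B = -(-3*(-5))*7/9 = -5*7/3 = -⅑*105 = -35/3 ≈ -11.667)
B - (235/167 - 63/(-225)) = -35/3 - (235/167 - 63/(-225)) = -35/3 - (235*(1/167) - 63*(-1/225)) = -35/3 - (235/167 + 7/25) = -35/3 - 1*7044/4175 = -35/3 - 7044/4175 = -167257/12525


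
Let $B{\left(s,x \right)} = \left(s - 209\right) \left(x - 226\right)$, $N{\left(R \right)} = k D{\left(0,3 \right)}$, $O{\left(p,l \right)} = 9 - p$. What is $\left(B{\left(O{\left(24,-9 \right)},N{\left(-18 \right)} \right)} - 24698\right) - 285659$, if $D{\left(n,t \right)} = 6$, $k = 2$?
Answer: $-262421$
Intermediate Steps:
$N{\left(R \right)} = 12$ ($N{\left(R \right)} = 2 \cdot 6 = 12$)
$B{\left(s,x \right)} = \left(-226 + x\right) \left(-209 + s\right)$ ($B{\left(s,x \right)} = \left(-209 + s\right) \left(-226 + x\right) = \left(-226 + x\right) \left(-209 + s\right)$)
$\left(B{\left(O{\left(24,-9 \right)},N{\left(-18 \right)} \right)} - 24698\right) - 285659 = \left(\left(47234 - 226 \left(9 - 24\right) - 2508 + \left(9 - 24\right) 12\right) - 24698\right) - 285659 = \left(\left(47234 - -3390 - 2508 - 180\right) - 24698\right) - 285659 = \left(\left(47234 + 3390 - 2508 - 180\right) - 24698\right) - 285659 = \left(47936 - 24698\right) - 285659 = 23238 - 285659 = -262421$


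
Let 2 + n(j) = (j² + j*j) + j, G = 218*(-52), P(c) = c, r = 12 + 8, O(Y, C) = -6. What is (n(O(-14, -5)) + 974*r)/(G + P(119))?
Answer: -19544/11217 ≈ -1.7424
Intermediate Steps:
r = 20
G = -11336
n(j) = -2 + j + 2*j² (n(j) = -2 + ((j² + j*j) + j) = -2 + ((j² + j²) + j) = -2 + (2*j² + j) = -2 + (j + 2*j²) = -2 + j + 2*j²)
(n(O(-14, -5)) + 974*r)/(G + P(119)) = ((-2 - 6 + 2*(-6)²) + 974*20)/(-11336 + 119) = ((-2 - 6 + 2*36) + 19480)/(-11217) = ((-2 - 6 + 72) + 19480)*(-1/11217) = (64 + 19480)*(-1/11217) = 19544*(-1/11217) = -19544/11217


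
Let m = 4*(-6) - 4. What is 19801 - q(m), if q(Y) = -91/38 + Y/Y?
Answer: 752491/38 ≈ 19802.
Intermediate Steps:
m = -28 (m = -24 - 4 = -28)
q(Y) = -53/38 (q(Y) = -91*1/38 + 1 = -91/38 + 1 = -53/38)
19801 - q(m) = 19801 - 1*(-53/38) = 19801 + 53/38 = 752491/38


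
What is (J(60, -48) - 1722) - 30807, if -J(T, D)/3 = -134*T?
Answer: -8409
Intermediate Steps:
J(T, D) = 402*T (J(T, D) = -(-3)*134*T = -(-402)*T = 402*T)
(J(60, -48) - 1722) - 30807 = (402*60 - 1722) - 30807 = (24120 - 1722) - 30807 = 22398 - 30807 = -8409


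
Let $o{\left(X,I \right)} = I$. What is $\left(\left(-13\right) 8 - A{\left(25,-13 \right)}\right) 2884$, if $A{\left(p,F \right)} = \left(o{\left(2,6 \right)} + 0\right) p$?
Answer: $-732536$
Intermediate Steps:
$A{\left(p,F \right)} = 6 p$ ($A{\left(p,F \right)} = \left(6 + 0\right) p = 6 p$)
$\left(\left(-13\right) 8 - A{\left(25,-13 \right)}\right) 2884 = \left(\left(-13\right) 8 - 6 \cdot 25\right) 2884 = \left(-104 - 150\right) 2884 = \left(-254\right) 2884 = -732536$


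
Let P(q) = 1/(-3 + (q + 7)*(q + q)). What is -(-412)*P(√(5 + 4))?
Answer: 412/57 ≈ 7.2281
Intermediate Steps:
P(q) = 1/(-3 + 2*q*(7 + q)) (P(q) = 1/(-3 + (7 + q)*(2*q)) = 1/(-3 + 2*q*(7 + q)))
-(-412)*P(√(5 + 4)) = -(-412)/(-3 + 2*(√(5 + 4))² + 14*√(5 + 4)) = -(-412)/(-3 + 2*(√9)² + 14*√9) = -(-412)/(-3 + 2*3² + 14*3) = -(-412)/(-3 + 2*9 + 42) = -(-412)/(-3 + 18 + 42) = -(-412)/57 = -412*(-1/57) = 412/57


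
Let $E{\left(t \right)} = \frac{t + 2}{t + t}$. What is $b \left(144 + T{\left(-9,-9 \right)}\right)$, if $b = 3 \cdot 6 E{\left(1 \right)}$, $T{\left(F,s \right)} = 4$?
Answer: $3996$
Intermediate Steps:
$E{\left(t \right)} = \frac{2 + t}{2 t}$
$b = 27$ ($b = 3 \cdot 6 \frac{2 + 1}{2 \cdot 1} = 18 \cdot \frac{1}{2} \cdot 1 \cdot 3 = 18 \cdot \frac{3}{2} = 27$)
$b \left(144 + T{\left(-9,-9 \right)}\right) = 27 \left(144 + 4\right) = 27 \cdot 148 = 3996$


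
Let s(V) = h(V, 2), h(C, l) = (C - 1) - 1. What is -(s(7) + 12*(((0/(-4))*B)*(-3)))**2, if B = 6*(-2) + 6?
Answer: -25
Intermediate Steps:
B = -6 (B = -12 + 6 = -6)
h(C, l) = -2 + C (h(C, l) = (-1 + C) - 1 = -2 + C)
s(V) = -2 + V
-(s(7) + 12*(((0/(-4))*B)*(-3)))**2 = -((-2 + 7) + 12*(((0/(-4))*(-6))*(-3)))**2 = -(5 + 12*(((0*(-1/4))*(-6))*(-3)))**2 = -(5 + 12*((0*(-6))*(-3)))**2 = -(5 + 12*(0*(-3)))**2 = -(5 + 12*0)**2 = -(5 + 0)**2 = -1*5**2 = -1*25 = -25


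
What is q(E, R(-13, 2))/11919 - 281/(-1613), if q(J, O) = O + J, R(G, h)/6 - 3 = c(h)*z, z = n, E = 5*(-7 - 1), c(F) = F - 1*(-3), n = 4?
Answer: 3507313/19225347 ≈ 0.18243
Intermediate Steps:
c(F) = 3 + F (c(F) = F + 3 = 3 + F)
E = -40 (E = 5*(-8) = -40)
z = 4
R(G, h) = 90 + 24*h (R(G, h) = 18 + 6*((3 + h)*4) = 18 + 6*(12 + 4*h) = 18 + (72 + 24*h) = 90 + 24*h)
q(J, O) = J + O
q(E, R(-13, 2))/11919 - 281/(-1613) = (-40 + (90 + 24*2))/11919 - 281/(-1613) = (-40 + (90 + 48))*(1/11919) - 281*(-1/1613) = (-40 + 138)*(1/11919) + 281/1613 = 98*(1/11919) + 281/1613 = 98/11919 + 281/1613 = 3507313/19225347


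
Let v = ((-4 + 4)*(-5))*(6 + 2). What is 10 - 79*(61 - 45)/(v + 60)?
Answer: -166/15 ≈ -11.067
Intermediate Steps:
v = 0 (v = (0*(-5))*8 = 0*8 = 0)
10 - 79*(61 - 45)/(v + 60) = 10 - 79*(61 - 45)/(0 + 60) = 10 - 1264/60 = 10 - 79*4/15 = 10 - 316/15 = -166/15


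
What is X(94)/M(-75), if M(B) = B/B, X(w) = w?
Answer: 94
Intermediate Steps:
M(B) = 1
X(94)/M(-75) = 94/1 = 94*1 = 94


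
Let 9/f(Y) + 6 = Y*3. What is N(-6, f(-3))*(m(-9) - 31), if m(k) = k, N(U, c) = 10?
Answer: -400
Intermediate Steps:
f(Y) = 9/(-6 + 3*Y) (f(Y) = 9/(-6 + Y*3) = 9/(-6 + 3*Y))
N(-6, f(-3))*(m(-9) - 31) = 10*(-9 - 31) = 10*(-40) = -400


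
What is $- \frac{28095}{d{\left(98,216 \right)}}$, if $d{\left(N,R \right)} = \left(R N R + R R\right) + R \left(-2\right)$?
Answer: $- \frac{9365}{1539504} \approx -0.0060831$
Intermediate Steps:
$d{\left(N,R \right)} = R^{2} - 2 R + N R^{2}$ ($d{\left(N,R \right)} = \left(N R R + R^{2}\right) - 2 R = \left(N R^{2} + R^{2}\right) - 2 R = \left(R^{2} + N R^{2}\right) - 2 R = R^{2} - 2 R + N R^{2}$)
$- \frac{28095}{d{\left(98,216 \right)}} = - \frac{28095}{216 \left(-2 + 216 + 98 \cdot 216\right)} = - \frac{28095}{216 \left(-2 + 216 + 21168\right)} = - \frac{28095}{216 \cdot 21382} = - \frac{28095}{4618512} = \left(-28095\right) \frac{1}{4618512} = - \frac{9365}{1539504}$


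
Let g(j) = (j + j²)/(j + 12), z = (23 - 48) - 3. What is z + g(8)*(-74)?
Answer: -1472/5 ≈ -294.40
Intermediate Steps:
z = -28 (z = -25 - 3 = -28)
g(j) = (j + j²)/(12 + j)
z + g(8)*(-74) = -28 + (8*(1 + 8)/(12 + 8))*(-74) = -28 + (8*9/20)*(-74) = -28 + (8*(1/20)*9)*(-74) = -28 + (18/5)*(-74) = -28 - 1332/5 = -1472/5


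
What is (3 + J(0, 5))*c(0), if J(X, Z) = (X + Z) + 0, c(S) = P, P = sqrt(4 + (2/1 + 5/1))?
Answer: 8*sqrt(11) ≈ 26.533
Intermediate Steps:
P = sqrt(11) (P = sqrt(4 + (2*1 + 5*1)) = sqrt(4 + (2 + 5)) = sqrt(4 + 7) = sqrt(11) ≈ 3.3166)
c(S) = sqrt(11)
J(X, Z) = X + Z
(3 + J(0, 5))*c(0) = (3 + (0 + 5))*sqrt(11) = (3 + 5)*sqrt(11) = 8*sqrt(11)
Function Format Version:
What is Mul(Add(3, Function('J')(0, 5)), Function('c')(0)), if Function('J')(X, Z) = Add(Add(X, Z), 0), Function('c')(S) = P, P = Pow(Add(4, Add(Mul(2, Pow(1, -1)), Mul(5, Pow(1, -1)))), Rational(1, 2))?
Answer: Mul(8, Pow(11, Rational(1, 2))) ≈ 26.533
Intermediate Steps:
P = Pow(11, Rational(1, 2)) (P = Pow(Add(4, Add(Mul(2, 1), Mul(5, 1))), Rational(1, 2)) = Pow(Add(4, Add(2, 5)), Rational(1, 2)) = Pow(Add(4, 7), Rational(1, 2)) = Pow(11, Rational(1, 2)) ≈ 3.3166)
Function('c')(S) = Pow(11, Rational(1, 2))
Function('J')(X, Z) = Add(X, Z)
Mul(Add(3, Function('J')(0, 5)), Function('c')(0)) = Mul(Add(3, Add(0, 5)), Pow(11, Rational(1, 2))) = Mul(Add(3, 5), Pow(11, Rational(1, 2))) = Mul(8, Pow(11, Rational(1, 2)))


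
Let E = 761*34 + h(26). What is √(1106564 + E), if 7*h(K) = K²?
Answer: √55494194/7 ≈ 1064.2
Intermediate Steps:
h(K) = K²/7
E = 181794/7 (E = 761*34 + (⅐)*26² = 25874 + (⅐)*676 = 25874 + 676/7 = 181794/7 ≈ 25971.)
√(1106564 + E) = √(1106564 + 181794/7) = √(7927742/7) = √55494194/7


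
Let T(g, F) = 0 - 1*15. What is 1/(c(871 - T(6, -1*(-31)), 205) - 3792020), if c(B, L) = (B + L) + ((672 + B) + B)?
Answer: -1/3788485 ≈ -2.6396e-7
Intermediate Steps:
T(g, F) = -15 (T(g, F) = 0 - 15 = -15)
c(B, L) = 672 + L + 3*B (c(B, L) = (B + L) + (672 + 2*B) = 672 + L + 3*B)
1/(c(871 - T(6, -1*(-31)), 205) - 3792020) = 1/((672 + 205 + 3*(871 - 1*(-15))) - 3792020) = 1/((672 + 205 + 3*(871 + 15)) - 3792020) = 1/((672 + 205 + 3*886) - 3792020) = 1/((672 + 205 + 2658) - 3792020) = 1/(3535 - 3792020) = 1/(-3788485) = -1/3788485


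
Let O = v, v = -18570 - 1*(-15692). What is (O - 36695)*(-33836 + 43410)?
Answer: -378871902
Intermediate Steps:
v = -2878 (v = -18570 + 15692 = -2878)
O = -2878
(O - 36695)*(-33836 + 43410) = (-2878 - 36695)*(-33836 + 43410) = -39573*9574 = -378871902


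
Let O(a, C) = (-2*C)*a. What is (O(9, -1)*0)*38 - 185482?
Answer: -185482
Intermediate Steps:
O(a, C) = -2*C*a
(O(9, -1)*0)*38 - 185482 = (-2*(-1)*9*0)*38 - 185482 = (18*0)*38 - 185482 = 0*38 - 185482 = 0 - 185482 = -185482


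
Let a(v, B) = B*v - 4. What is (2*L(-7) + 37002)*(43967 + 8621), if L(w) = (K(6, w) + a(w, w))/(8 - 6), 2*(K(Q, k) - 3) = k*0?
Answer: 1948385400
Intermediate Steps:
a(v, B) = -4 + B*v
K(Q, k) = 3 (K(Q, k) = 3 + (k*0)/2 = 3 + (1/2)*0 = 3 + 0 = 3)
L(w) = -1/2 + w**2/2 (L(w) = (3 + (-4 + w*w))/(8 - 6) = (3 + (-4 + w**2))/2 = (-1 + w**2)*(1/2) = -1/2 + w**2/2)
(2*L(-7) + 37002)*(43967 + 8621) = (2*(-1/2 + (1/2)*(-7)**2) + 37002)*(43967 + 8621) = (2*(-1/2 + (1/2)*49) + 37002)*52588 = (2*(-1/2 + 49/2) + 37002)*52588 = (2*24 + 37002)*52588 = (48 + 37002)*52588 = 37050*52588 = 1948385400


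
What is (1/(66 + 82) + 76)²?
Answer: 126540001/21904 ≈ 5777.0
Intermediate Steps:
(1/(66 + 82) + 76)² = (1/148 + 76)² = (11249/148)² = 126540001/21904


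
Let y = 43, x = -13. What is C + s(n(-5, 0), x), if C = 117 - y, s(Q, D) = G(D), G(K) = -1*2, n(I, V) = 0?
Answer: 72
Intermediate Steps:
G(K) = -2
s(Q, D) = -2
C = 74 (C = 117 - 1*43 = 117 - 43 = 74)
C + s(n(-5, 0), x) = 74 - 2 = 72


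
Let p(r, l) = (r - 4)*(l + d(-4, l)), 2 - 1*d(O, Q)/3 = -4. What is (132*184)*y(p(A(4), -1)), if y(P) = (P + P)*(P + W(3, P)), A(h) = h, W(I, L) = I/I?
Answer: 0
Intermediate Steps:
d(O, Q) = 18 (d(O, Q) = 6 - 3*(-4) = 6 + 12 = 18)
W(I, L) = 1
p(r, l) = (-4 + r)*(18 + l) (p(r, l) = (r - 4)*(l + 18) = (-4 + r)*(18 + l))
y(P) = 2*P*(1 + P) (y(P) = (P + P)*(P + 1) = (2*P)*(1 + P) = 2*P*(1 + P))
(132*184)*y(p(A(4), -1)) = (132*184)*(2*(-72 - 4*(-1) + 18*4 - 1*4)*(1 + (-72 - 4*(-1) + 18*4 - 1*4))) = 24288*(2*(-72 + 4 + 72 - 4)*(1 + (-72 + 4 + 72 - 4))) = 24288*(2*0*(1 + 0)) = 24288*(2*0*1) = 24288*0 = 0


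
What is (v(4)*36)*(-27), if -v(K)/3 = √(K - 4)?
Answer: 0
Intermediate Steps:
v(K) = -3*√(-4 + K) (v(K) = -3*√(K - 4) = -3*√(-4 + K))
(v(4)*36)*(-27) = (-3*√(-4 + 4)*36)*(-27) = (-3*√0*36)*(-27) = (-3*0*36)*(-27) = (0*36)*(-27) = 0*(-27) = 0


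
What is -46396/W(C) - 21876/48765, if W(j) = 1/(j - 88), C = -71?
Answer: 119912542528/16255 ≈ 7.3770e+6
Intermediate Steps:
W(j) = 1/(-88 + j)
-46396/W(C) - 21876/48765 = -46396/(1/(-88 - 71)) - 21876/48765 = -46396/(1/(-159)) - 21876*1/48765 = -46396/(-1/159) - 7292/16255 = -46396*(-159) - 7292/16255 = 7376964 - 7292/16255 = 119912542528/16255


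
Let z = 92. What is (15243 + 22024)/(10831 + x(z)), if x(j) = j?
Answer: 37267/10923 ≈ 3.4118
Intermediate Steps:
(15243 + 22024)/(10831 + x(z)) = (15243 + 22024)/(10831 + 92) = 37267/10923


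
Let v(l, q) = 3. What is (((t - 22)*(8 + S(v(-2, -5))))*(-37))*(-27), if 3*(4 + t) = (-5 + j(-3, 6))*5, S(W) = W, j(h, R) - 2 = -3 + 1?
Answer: -377289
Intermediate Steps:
j(h, R) = 0 (j(h, R) = 2 + (-3 + 1) = 2 - 2 = 0)
t = -37/3 (t = -4 + ((-5 + 0)*5)/3 = -4 + (-5*5)/3 = -4 + (⅓)*(-25) = -4 - 25/3 = -37/3 ≈ -12.333)
(((t - 22)*(8 + S(v(-2, -5))))*(-37))*(-27) = (((-37/3 - 22)*(8 + 3))*(-37))*(-27) = (-103/3*11*(-37))*(-27) = -1133/3*(-37)*(-27) = (41921/3)*(-27) = -377289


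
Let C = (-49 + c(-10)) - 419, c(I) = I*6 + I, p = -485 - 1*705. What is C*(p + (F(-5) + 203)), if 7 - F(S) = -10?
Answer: 521860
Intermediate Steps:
p = -1190 (p = -485 - 705 = -1190)
F(S) = 17 (F(S) = 7 - 1*(-10) = 7 + 10 = 17)
c(I) = 7*I (c(I) = 6*I + I = 7*I)
C = -538 (C = (-49 + 7*(-10)) - 419 = (-49 - 70) - 419 = -119 - 419 = -538)
C*(p + (F(-5) + 203)) = -538*(-1190 + (17 + 203)) = -538*(-1190 + 220) = -538*(-970) = 521860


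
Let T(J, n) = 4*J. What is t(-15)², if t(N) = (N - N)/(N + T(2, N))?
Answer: 0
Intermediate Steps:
t(N) = 0 (t(N) = (N - N)/(N + 4*2) = 0/(N + 8) = 0/(8 + N) = 0)
t(-15)² = 0² = 0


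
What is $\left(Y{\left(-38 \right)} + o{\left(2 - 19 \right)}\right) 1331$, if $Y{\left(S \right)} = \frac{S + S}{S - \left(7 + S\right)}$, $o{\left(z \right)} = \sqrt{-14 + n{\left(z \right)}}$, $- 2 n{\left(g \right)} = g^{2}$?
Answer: $\frac{101156}{7} + \frac{1331 i \sqrt{634}}{2} \approx 14451.0 + 16757.0 i$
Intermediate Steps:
$n{\left(g \right)} = - \frac{g^{2}}{2}$
$o{\left(z \right)} = \sqrt{-14 - \frac{z^{2}}{2}}$
$Y{\left(S \right)} = - \frac{2 S}{7}$ ($Y{\left(S \right)} = \frac{2 S}{-7} = 2 S \left(- \frac{1}{7}\right) = - \frac{2 S}{7}$)
$\left(Y{\left(-38 \right)} + o{\left(2 - 19 \right)}\right) 1331 = \left(\left(- \frac{2}{7}\right) \left(-38\right) + \frac{\sqrt{-56 - 2 \left(2 - 19\right)^{2}}}{2}\right) 1331 = \left(\frac{76}{7} + \frac{\sqrt{-56 - 2 \left(2 - 19\right)^{2}}}{2}\right) 1331 = \left(\frac{76}{7} + \frac{\sqrt{-56 - 2 \left(-17\right)^{2}}}{2}\right) 1331 = \left(\frac{76}{7} + \frac{\sqrt{-56 - 578}}{2}\right) 1331 = \left(\frac{76}{7} + \frac{\sqrt{-634}}{2}\right) 1331 = \left(\frac{76}{7} + \frac{i \sqrt{634}}{2}\right) 1331 = \frac{101156}{7} + \frac{1331 i \sqrt{634}}{2}$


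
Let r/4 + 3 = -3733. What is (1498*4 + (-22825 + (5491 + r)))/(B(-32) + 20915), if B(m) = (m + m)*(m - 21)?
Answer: -26286/24307 ≈ -1.0814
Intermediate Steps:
r = -14944 (r = -12 + 4*(-3733) = -12 - 14932 = -14944)
B(m) = 2*m*(-21 + m) (B(m) = (2*m)*(-21 + m) = 2*m*(-21 + m))
(1498*4 + (-22825 + (5491 + r)))/(B(-32) + 20915) = (1498*4 + (-22825 + (5491 - 14944)))/(2*(-32)*(-21 - 32) + 20915) = (5992 + (-22825 - 9453))/(2*(-32)*(-53) + 20915) = (5992 - 32278)/(3392 + 20915) = -26286/24307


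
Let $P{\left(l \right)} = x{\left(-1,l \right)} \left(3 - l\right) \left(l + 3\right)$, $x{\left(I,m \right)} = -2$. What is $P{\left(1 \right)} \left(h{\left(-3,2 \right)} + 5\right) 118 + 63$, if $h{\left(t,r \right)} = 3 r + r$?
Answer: $-24481$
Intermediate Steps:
$h{\left(t,r \right)} = 4 r$
$P{\left(l \right)} = \left(-6 + 2 l\right) \left(3 + l\right)$ ($P{\left(l \right)} = - 2 \left(3 - l\right) \left(l + 3\right) = \left(-6 + 2 l\right) \left(3 + l\right)$)
$P{\left(1 \right)} \left(h{\left(-3,2 \right)} + 5\right) 118 + 63 = \left(-18 + 2 \cdot 1^{2}\right) \left(4 \cdot 2 + 5\right) 118 + 63 = \left(-18 + 2 \cdot 1\right) \left(8 + 5\right) 118 + 63 = \left(-18 + 2\right) 13 \cdot 118 + 63 = \left(-16\right) 13 \cdot 118 + 63 = \left(-208\right) 118 + 63 = -24544 + 63 = -24481$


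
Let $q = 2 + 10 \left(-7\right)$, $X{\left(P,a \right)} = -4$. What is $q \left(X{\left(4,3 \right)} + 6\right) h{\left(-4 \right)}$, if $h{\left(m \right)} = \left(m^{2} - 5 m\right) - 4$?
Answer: $-4352$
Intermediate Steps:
$h{\left(m \right)} = -4 + m^{2} - 5 m$
$q = -68$ ($q = 2 - 70 = -68$)
$q \left(X{\left(4,3 \right)} + 6\right) h{\left(-4 \right)} = - 68 \left(-4 + 6\right) \left(-4 + \left(-4\right)^{2} - -20\right) = - 68 \cdot 2 \left(-4 + 16 + 20\right) = - 68 \cdot 2 \cdot 32 = \left(-68\right) 64 = -4352$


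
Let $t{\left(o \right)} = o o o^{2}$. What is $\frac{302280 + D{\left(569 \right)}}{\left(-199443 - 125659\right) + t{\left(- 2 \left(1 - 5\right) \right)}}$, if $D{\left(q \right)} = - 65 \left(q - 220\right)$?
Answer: $- \frac{279595}{321006} \approx -0.871$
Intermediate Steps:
$D{\left(q \right)} = 14300 - 65 q$ ($D{\left(q \right)} = - 65 \left(-220 + q\right) = 14300 - 65 q$)
$t{\left(o \right)} = o^{4}$ ($t{\left(o \right)} = o^{2} o^{2} = o^{4}$)
$\frac{302280 + D{\left(569 \right)}}{\left(-199443 - 125659\right) + t{\left(- 2 \left(1 - 5\right) \right)}} = \frac{302280 + \left(14300 - 36985\right)}{\left(-199443 - 125659\right) + \left(- 2 \left(1 - 5\right)\right)^{4}} = \frac{302280 + \left(14300 - 36985\right)}{\left(-199443 - 125659\right) + \left(\left(-2\right) \left(-4\right)\right)^{4}} = \frac{302280 - 22685}{-325102 + 8^{4}} = \frac{279595}{-325102 + 4096} = \frac{279595}{-321006} = 279595 \left(- \frac{1}{321006}\right) = - \frac{279595}{321006}$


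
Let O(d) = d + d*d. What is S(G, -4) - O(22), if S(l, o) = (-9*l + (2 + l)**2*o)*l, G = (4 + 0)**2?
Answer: -23546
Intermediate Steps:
O(d) = d + d**2
G = 16 (G = 4**2 = 16)
S(l, o) = l*(-9*l + o*(2 + l)**2) (S(l, o) = (-9*l + o*(2 + l)**2)*l = l*(-9*l + o*(2 + l)**2))
S(G, -4) - O(22) = -1*16*(9*16 - 1*(-4)*(2 + 16)**2) - 22*(1 + 22) = -1*16*(144 - 1*(-4)*18**2) - 22*23 = -1*16*(144 - 1*(-4)*324) - 1*506 = -1*16*(144 + 1296) - 506 = -1*16*1440 - 506 = -23040 - 506 = -23546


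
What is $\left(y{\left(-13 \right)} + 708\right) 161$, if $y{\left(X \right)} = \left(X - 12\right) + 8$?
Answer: $111251$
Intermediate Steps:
$y{\left(X \right)} = -4 + X$ ($y{\left(X \right)} = \left(-12 + X\right) + 8 = -4 + X$)
$\left(y{\left(-13 \right)} + 708\right) 161 = \left(\left(-4 - 13\right) + 708\right) 161 = \left(-17 + 708\right) 161 = 691 \cdot 161 = 111251$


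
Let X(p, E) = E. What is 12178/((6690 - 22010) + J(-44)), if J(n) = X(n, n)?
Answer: -6089/7682 ≈ -0.79263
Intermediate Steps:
J(n) = n
12178/((6690 - 22010) + J(-44)) = 12178/((6690 - 22010) - 44) = 12178/(-15320 - 44) = 12178/(-15364) = 12178*(-1/15364) = -6089/7682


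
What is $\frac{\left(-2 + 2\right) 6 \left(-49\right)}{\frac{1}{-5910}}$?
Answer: $0$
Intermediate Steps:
$\frac{\left(-2 + 2\right) 6 \left(-49\right)}{\frac{1}{-5910}} = \frac{0 \cdot 6 \left(-49\right)}{- \frac{1}{5910}} = 0 \left(-49\right) \left(-5910\right) = 0 \left(-5910\right) = 0$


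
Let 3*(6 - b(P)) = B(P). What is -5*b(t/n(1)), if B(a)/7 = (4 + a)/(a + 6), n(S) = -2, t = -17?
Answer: -1735/87 ≈ -19.943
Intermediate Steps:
B(a) = 7*(4 + a)/(6 + a) (B(a) = 7*((4 + a)/(a + 6)) = 7*((4 + a)/(6 + a)) = 7*(4 + a)/(6 + a))
b(P) = 6 - 7*(4 + P)/(3*(6 + P))
-5*b(t/n(1)) = -5*(80 + 11*(-17/(-2)))/(3*(6 - 17/(-2))) = -5*(80 + 11*(-17*(-½)))/(3*(6 - 17*(-½))) = -5*(80 + 11*(17/2))/(3*(6 + 17/2)) = -5*(80 + 187/2)/(3*29/2) = -5*2*347/(3*29*2) = -5*347/87 = -1735/87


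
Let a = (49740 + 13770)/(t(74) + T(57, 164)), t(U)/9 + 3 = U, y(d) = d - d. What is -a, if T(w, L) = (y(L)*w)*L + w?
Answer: -365/4 ≈ -91.250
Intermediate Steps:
y(d) = 0
T(w, L) = w (T(w, L) = (0*w)*L + w = 0*L + w = 0 + w = w)
t(U) = -27 + 9*U
a = 365/4 (a = (49740 + 13770)/((-27 + 9*74) + 57) = 63510/((-27 + 666) + 57) = 63510/(639 + 57) = 63510/696 = 63510*(1/696) = 365/4 ≈ 91.250)
-a = -1*365/4 = -365/4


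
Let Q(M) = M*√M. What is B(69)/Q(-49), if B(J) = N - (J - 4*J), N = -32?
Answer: 25*I/49 ≈ 0.5102*I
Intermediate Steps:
Q(M) = M^(3/2)
B(J) = -32 + 3*J (B(J) = -32 - (J - 4*J) = -32 - (-3)*J = -32 + 3*J)
B(69)/Q(-49) = (-32 + 3*69)/((-49)^(3/2)) = (-32 + 207)/((-343*I)) = 175*(I/343) = 25*I/49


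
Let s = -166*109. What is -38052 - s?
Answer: -19958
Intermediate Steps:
s = -18094
-38052 - s = -38052 - 1*(-18094) = -38052 + 18094 = -19958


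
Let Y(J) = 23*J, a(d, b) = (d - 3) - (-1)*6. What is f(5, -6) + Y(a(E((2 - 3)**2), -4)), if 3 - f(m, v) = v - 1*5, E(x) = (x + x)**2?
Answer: 175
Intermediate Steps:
E(x) = 4*x**2 (E(x) = (2*x)**2 = 4*x**2)
f(m, v) = 8 - v (f(m, v) = 3 - (v - 1*5) = 3 - (v - 5) = 3 - (-5 + v) = 3 + (5 - v) = 8 - v)
a(d, b) = 3 + d (a(d, b) = (-3 + d) - 1*(-6) = (-3 + d) + 6 = 3 + d)
f(5, -6) + Y(a(E((2 - 3)**2), -4)) = (8 - 1*(-6)) + 23*(3 + 4*((2 - 3)**2)**2) = (8 + 6) + 23*(3 + 4*((-1)**2)**2) = 14 + 23*(3 + 4*1**2) = 14 + 23*(3 + 4*1) = 14 + 23*(3 + 4) = 14 + 23*7 = 14 + 161 = 175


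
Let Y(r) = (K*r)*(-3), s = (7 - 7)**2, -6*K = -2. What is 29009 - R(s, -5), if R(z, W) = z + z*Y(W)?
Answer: 29009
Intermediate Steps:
K = 1/3 (K = -1/6*(-2) = 1/3 ≈ 0.33333)
s = 0 (s = 0**2 = 0)
Y(r) = -r (Y(r) = (r/3)*(-3) = -r)
R(z, W) = z - W*z (R(z, W) = z + z*(-W) = z - W*z)
29009 - R(s, -5) = 29009 - 0*(1 - 1*(-5)) = 29009 - 0*(1 + 5) = 29009 - 0*6 = 29009 - 1*0 = 29009 + 0 = 29009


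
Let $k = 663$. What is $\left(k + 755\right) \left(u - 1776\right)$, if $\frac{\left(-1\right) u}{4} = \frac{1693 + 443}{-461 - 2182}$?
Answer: $- \frac{2214643744}{881} \approx -2.5138 \cdot 10^{6}$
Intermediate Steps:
$u = \frac{2848}{881}$ ($u = - 4 \frac{1693 + 443}{-461 - 2182} = - 4 \frac{2136}{-2643} = - 4 \cdot 2136 \left(- \frac{1}{2643}\right) = \left(-4\right) \left(- \frac{712}{881}\right) = \frac{2848}{881} \approx 3.2327$)
$\left(k + 755\right) \left(u - 1776\right) = \left(663 + 755\right) \left(\frac{2848}{881} - 1776\right) = 1418 \left(- \frac{1561808}{881}\right) = - \frac{2214643744}{881}$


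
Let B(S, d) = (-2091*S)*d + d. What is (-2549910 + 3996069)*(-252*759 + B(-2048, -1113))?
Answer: -6893070545796435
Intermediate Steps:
B(S, d) = d - 2091*S*d (B(S, d) = -2091*S*d + d = d - 2091*S*d)
(-2549910 + 3996069)*(-252*759 + B(-2048, -1113)) = (-2549910 + 3996069)*(-252*759 - 1113*(1 - 2091*(-2048))) = 1446159*(-191268 - 1113*(1 + 4282368)) = 1446159*(-191268 - 1113*4282369) = 1446159*(-191268 - 4766276697) = 1446159*(-4766467965) = -6893070545796435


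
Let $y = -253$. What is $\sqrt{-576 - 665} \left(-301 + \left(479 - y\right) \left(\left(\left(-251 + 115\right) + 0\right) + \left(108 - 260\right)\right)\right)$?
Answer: $- 211117 i \sqrt{1241} \approx - 7.4372 \cdot 10^{6} i$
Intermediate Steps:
$\sqrt{-576 - 665} \left(-301 + \left(479 - y\right) \left(\left(\left(-251 + 115\right) + 0\right) + \left(108 - 260\right)\right)\right) = \sqrt{-576 - 665} \left(-301 + \left(479 - -253\right) \left(\left(\left(-251 + 115\right) + 0\right) + \left(108 - 260\right)\right)\right) = \sqrt{-1241} \left(-301 + \left(479 + 253\right) \left(\left(-136 + 0\right) + \left(108 - 260\right)\right)\right) = i \sqrt{1241} \left(-301 + 732 \left(-136 - 152\right)\right) = i \sqrt{1241} \left(-301 + 732 \left(-288\right)\right) = i \sqrt{1241} \left(-301 - 210816\right) = i \sqrt{1241} \left(-211117\right) = - 211117 i \sqrt{1241}$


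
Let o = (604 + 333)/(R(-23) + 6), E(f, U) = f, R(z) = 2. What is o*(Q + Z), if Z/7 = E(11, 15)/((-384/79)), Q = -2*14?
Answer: -15774395/3072 ≈ -5134.9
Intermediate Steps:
Q = -28
o = 937/8 (o = (604 + 333)/(2 + 6) = 937/8 ≈ 117.13)
Z = -6083/384 (Z = 7*(11/((-384/79))) = 7*(11/((-384*1/79))) = 7*(11/(-384/79)) = 7*(11*(-79/384)) = 7*(-869/384) = -6083/384 ≈ -15.841)
o*(Q + Z) = 937*(-28 - 6083/384)/8 = (937/8)*(-16835/384) = -15774395/3072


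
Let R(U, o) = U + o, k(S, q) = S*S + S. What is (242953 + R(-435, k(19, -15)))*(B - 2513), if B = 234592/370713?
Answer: -75409074852982/123571 ≈ -6.1025e+8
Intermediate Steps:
B = 234592/370713 (B = 234592*(1/370713) = 234592/370713 ≈ 0.63281)
k(S, q) = S + S**2 (k(S, q) = S**2 + S = S + S**2)
(242953 + R(-435, k(19, -15)))*(B - 2513) = (242953 + (-435 + 19*(1 + 19)))*(234592/370713 - 2513) = (242953 + (-435 + 19*20))*(-931367177/370713) = (242953 + (-435 + 380))*(-931367177/370713) = (242953 - 55)*(-931367177/370713) = 242898*(-931367177/370713) = -75409074852982/123571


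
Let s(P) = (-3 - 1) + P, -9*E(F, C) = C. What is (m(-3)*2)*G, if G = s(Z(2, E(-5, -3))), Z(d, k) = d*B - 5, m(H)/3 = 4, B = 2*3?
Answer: 72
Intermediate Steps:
B = 6
E(F, C) = -C/9
m(H) = 12 (m(H) = 3*4 = 12)
Z(d, k) = -5 + 6*d (Z(d, k) = d*6 - 5 = 6*d - 5 = -5 + 6*d)
s(P) = -4 + P
G = 3 (G = -4 + (-5 + 6*2) = -4 + (-5 + 12) = -4 + 7 = 3)
(m(-3)*2)*G = (12*2)*3 = 24*3 = 72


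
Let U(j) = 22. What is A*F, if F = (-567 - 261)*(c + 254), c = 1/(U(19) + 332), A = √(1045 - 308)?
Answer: -12408546*√737/59 ≈ -5.7096e+6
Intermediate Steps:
A = √737 ≈ 27.148
c = 1/354 (c = 1/(22 + 332) = 1/354 ≈ 0.0028249)
F = -12408546/59 (F = (-567 - 261)*(1/354 + 254) = -828*89917/354 = -12408546/59 ≈ -2.1031e+5)
A*F = √737*(-12408546/59) = -12408546*√737/59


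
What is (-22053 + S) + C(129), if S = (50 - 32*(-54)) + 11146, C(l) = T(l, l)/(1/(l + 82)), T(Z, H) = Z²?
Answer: 3502122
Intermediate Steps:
C(l) = l²*(82 + l) (C(l) = l²/(1/(l + 82)) = l²/(1/(82 + l)) = l²*(82 + l))
S = 12924 (S = (50 + 1728) + 11146 = 1778 + 11146 = 12924)
(-22053 + S) + C(129) = (-22053 + 12924) + 129²*(82 + 129) = -9129 + 16641*211 = -9129 + 3511251 = 3502122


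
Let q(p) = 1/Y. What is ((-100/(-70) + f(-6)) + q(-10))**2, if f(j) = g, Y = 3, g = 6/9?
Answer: 289/49 ≈ 5.8980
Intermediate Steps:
g = 2/3 (g = 6*(1/9) = 2/3 ≈ 0.66667)
f(j) = 2/3
q(p) = 1/3
((-100/(-70) + f(-6)) + q(-10))**2 = ((-100/(-70) + 2/3) + 1/3)**2 = ((-100*(-1/70) + 2/3) + 1/3)**2 = ((10/7 + 2/3) + 1/3)**2 = (44/21 + 1/3)**2 = (17/7)**2 = 289/49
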